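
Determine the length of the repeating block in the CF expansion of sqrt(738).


Run the CF algorithm for sqrt(738).
a_0 = floor(sqrt(738)) = 27; set m_0=0, q_0=1.
Recurrence: m' = q*a - m,  q' = (d - m'^2)/q,  a' = floor((a_0 + m')/q').
  step 1: m=27, q=9, a=6
  step 2: m=27, q=1, a=54
a_2 = 2*a_0 = 54, so the period closes here.
sqrt(738) = [27; 6, 54]
Period length = 2

2


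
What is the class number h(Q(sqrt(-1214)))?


K = Q(sqrt(-1214)). d mod 4 = 2, so D = disc(K) = 4d = -4856
h(K) equals the number of primitive reduced positive-definite forms (a, b, c) = a*x^2 + b*x*y + c*y^2 with b^2 - 4ac = D,
where reduced means |b| <= a <= c, with b >= 0 whenever |b| = a or a = c, and primitive means gcd(a, b, c) = 1.
Reduced forces 3a^2 <= |D| = 4856, so 1 <= a <= 40; b must have the parity of D, and c = (b^2 - D)/(4a) must be an integer >= a.
Enumerate a = 1..40, b in [-a, a]:
  a=1: (1, 0, 1214)  [1]
  a=2: (2, 0, 607)  [1]
  a=3: (3, -2, 405), (3, 2, 405)  [2]
  a=4: none
  a=5: (5, -2, 243), (5, 2, 243)  [2]
  a=6: (6, -4, 203), (6, 4, 203)  [2]
  a=7: (7, -4, 174), (7, 4, 174)  [2]
  a=8: none
  a=9: (9, -2, 135), (9, 2, 135)  [2]
  a=10: (10, -8, 123), (10, 8, 123)  [2]
  a=11..13: none
  a=14: (14, -4, 87), (14, 4, 87)  [2]
  a=15: (15, -8, 82), (15, -2, 81), (15, 2, 81), (15, 8, 82)  [4]
  a=16..17: none
  a=18: (18, -16, 71), (18, 16, 71)  [2]
  a=19..20: none
  a=21: (21, -10, 59), (21, -4, 58), (21, 4, 58), (21, 10, 59)  [4]
  a=22..24: none
  a=25: (25, -12, 50), (25, 12, 50)  [2]
  a=26: none
  a=27: (27, -2, 45), (27, 2, 45)  [2]
  a=28: none
  a=29: (29, -4, 42), (29, 4, 42)  [2]
  a=30: (30, -28, 47), (30, -8, 41), (30, 8, 41), (30, 28, 47)  [4]
  a=31..34: none
  a=35: (35, -32, 42), (35, -18, 37), (35, 18, 37), (35, 32, 42)  [4]
  a=36..40: none
Total reduced forms: 1 + 1 + 2 + 2 + 2 + 2 + 2 + 2 + 2 + 4 + 2 + 4 + 2 + 2 + 2 + 4 + 4 = 40
h = 40

40


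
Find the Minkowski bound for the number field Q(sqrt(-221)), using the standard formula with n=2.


d = -221, d mod 4 = 3, so disc(K) = 4d = -884; |disc(K)| = 884
Imaginary quadratic field, so n = 2, s = r2 = 1, r1 = 0
M = (n!/n^n) * (4/pi)^s * sqrt(|disc(K)|) = (2!/2^2) * (4/pi)^1 * sqrt(884)
= 0.5 * 1.273240 * 29.732137
= 18.9281

18.9281


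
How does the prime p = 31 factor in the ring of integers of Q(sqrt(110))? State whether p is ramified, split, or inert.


K = Q(sqrt(110)). Since d mod 4 = 2, disc(K) = 440.
Check p | disc: 440 mod 31 = 6.
p does not divide disc. Compute Legendre symbol (d/p):
17^((31-1)/2) mod 31 = -1
(d/p) = -1, so p is inert: (p) stays prime with e=1, f=2, g=1.
Therefore p is inert.

inert


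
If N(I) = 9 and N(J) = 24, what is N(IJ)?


N(IJ) = N(I) * N(J)
= 9 * 24
= 216

216


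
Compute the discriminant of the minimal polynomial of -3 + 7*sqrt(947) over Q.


The element -3 + 7*sqrt(947) has minimal polynomial:
x^2 + 6*x - 46394
Discriminant = (6)^2 - 4*(-46394)
= 36 + 185576
= 185612

185612


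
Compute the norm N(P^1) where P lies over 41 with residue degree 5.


N(P^a) = p^(a*f)
= 41^(1*5)
= 41^5
= 115856201

115856201


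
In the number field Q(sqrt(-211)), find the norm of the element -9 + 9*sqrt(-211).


N(a + b*sqrt(d)) = a^2 - d*b^2
= (-9)^2 - (-211)*(9)^2
= 81 + 17091
= 17172

17172


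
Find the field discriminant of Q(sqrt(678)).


For K = Q(sqrt(d)) with d squarefree: disc(K) = d if d = 1 mod 4, and disc(K) = 4d if d = 2 or 3 mod 4.
Here d = 678, and d mod 4 = 2.
d = 2 mod 4, not 1 (O_K = Z[sqrt(d)]), so disc(K) = 4d = 4 * (678) = 2712

2712


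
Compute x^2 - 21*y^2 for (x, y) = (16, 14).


x^2 - d*y^2
= 16^2 - 21*14^2
= 256 - 4116
= -3860

-3860


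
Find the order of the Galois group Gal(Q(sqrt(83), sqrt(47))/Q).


The 2 square roots of distinct primes are multiplicatively independent over Q,
so [K:Q] = 2^2 and Gal(K/Q) is isomorphic to (Z/2Z)^2.
|Gal| = 2^2 = 4

4


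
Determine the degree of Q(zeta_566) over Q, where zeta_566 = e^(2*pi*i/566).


The degree equals Euler's totient phi(566).
566 = 2 * 283
phi(566) = 282

282


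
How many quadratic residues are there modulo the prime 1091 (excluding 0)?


For prime p, the number of non-zero quadratic residues is (p-1)/2.
= (1091-1)/2
= 545

545


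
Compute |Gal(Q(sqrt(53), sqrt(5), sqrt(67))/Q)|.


The 3 square roots of distinct primes are multiplicatively independent over Q,
so [K:Q] = 2^3 and Gal(K/Q) is isomorphic to (Z/2Z)^3.
|Gal| = 2^3 = 8

8


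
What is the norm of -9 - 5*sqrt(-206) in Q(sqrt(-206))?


N(a + b*sqrt(d)) = a^2 - d*b^2
= (-9)^2 - (-206)*(-5)^2
= 81 + 5150
= 5231

5231


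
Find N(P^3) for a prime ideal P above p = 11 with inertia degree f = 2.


N(P^a) = p^(a*f)
= 11^(3*2)
= 11^6
= 1771561

1771561


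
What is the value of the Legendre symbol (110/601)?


p = 601 is prime, so compute (110/601) with the reciprocity algorithm (Jacobi-symbol steps: pull out 2s via (2/n), flip via reciprocity, reduce):
  pull out 2: (2/601) = +1  (since 601 mod 8 = 1)
  reciprocity: (55/601) -> +(601/55)
  reduce: (51/55)
  reciprocity: (51/55) -> -(55/51)
  reduce: (4/51)
  pull out 2: (2/51) = -1  (since 51 mod 8 = 3)
  pull out 2: (2/51) = -1  (since 51 mod 8 = 3)
  (1/51) = 1
Product of signs = -1
(110/601) = -1

-1


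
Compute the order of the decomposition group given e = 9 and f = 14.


|D_P| = e * f
= 9 * 14
= 126

126


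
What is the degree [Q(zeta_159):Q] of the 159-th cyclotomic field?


The degree equals Euler's totient phi(159).
159 = 3 * 53
phi(159) = 104

104


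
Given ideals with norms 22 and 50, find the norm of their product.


N(IJ) = N(I) * N(J)
= 22 * 50
= 1100

1100


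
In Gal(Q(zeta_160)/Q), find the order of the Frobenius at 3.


The Frobenius at p in Gal(Q(zeta_n)/Q) = (Z/nZ)* is the class of p, so its order is ord_160(3), the smallest k >= 1 with 3^k = 1 mod 160.
n = 160 = 2^5 * 5, phi(160) = 64; the order divides phi(n).
Divisors of 64: 1, 2, 4, 8, 16, 32, 64
Repeated squaring mod 160: 3^1 = 3, 3^2 = 9, 3^4 = 81, 3^8 = 1, 3^16 = 1, 3^32 = 1, 3^64 = 1
Test divisors in increasing order:
  k=1: 3^1 = 3 mod 160
  k=2: 3^2 = 9 mod 160
  k=4: 3^4 = 81 mod 160
  k=8: 3^8 = 1 mod 160  <- first divisor giving 1
Order = 8

8


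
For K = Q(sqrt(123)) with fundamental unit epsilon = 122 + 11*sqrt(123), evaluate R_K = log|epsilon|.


epsilon = 122 + 11*sqrt(123)
= 243.9959
R = ln(243.9959)
= 5.4972

5.4972


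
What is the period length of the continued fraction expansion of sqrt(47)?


Run the CF algorithm for sqrt(47).
a_0 = floor(sqrt(47)) = 6; set m_0=0, q_0=1.
Recurrence: m' = q*a - m,  q' = (d - m'^2)/q,  a' = floor((a_0 + m')/q').
  step 1: m=6, q=11, a=1
  step 2: m=5, q=2, a=5
  step 3: m=5, q=11, a=1
  step 4: m=6, q=1, a=12
a_4 = 2*a_0 = 12, so the period closes here.
sqrt(47) = [6; 1, 5, 1, 12]
Period length = 4

4


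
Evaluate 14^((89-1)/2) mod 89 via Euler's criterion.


p = 89 is prime and the exponent is (p-1)/2 = 44, so by Euler's criterion 14^44 = (14/89) = +1 or -1 mod 89.
Compute by square-and-multiply:
  44 = 32 + 8 + 4 (binary 101100)
  Repeated squaring mod 89: 14^1 = 14, 14^2 = 18, 14^4 = 57, 14^8 = 45, 14^16 = 67, 14^32 = 39
  14^44 = 14^32 * 14^8 * 14^4 = 39 * 45 * 57 mod 89
    39 * 45 = 1755 = 64 mod 89
    64 * 57 = 3648 = 88 mod 89
  14^44 = 88 mod 89
Result 88 = p - 1 = -1 mod 89: 14 is a quadratic non-residue mod 89. As a residue in [0, p-1] the value is 88.
14^44 mod 89 = 88

88


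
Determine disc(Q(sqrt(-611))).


For K = Q(sqrt(d)) with d squarefree: disc(K) = d if d = 1 mod 4, and disc(K) = 4d if d = 2 or 3 mod 4.
Here d = -611, and d mod 4 = 1.
d = 1 mod 4 (O_K = Z[(1+sqrt(d))/2]), so disc(K) = d = -611

-611


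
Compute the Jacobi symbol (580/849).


Compute (580/849) via quadratic reciprocity:
  pull out 2: (2/849) = +1  (since 849 mod 8 = 1)
  pull out 2: (2/849) = +1  (since 849 mod 8 = 1)
  reciprocity: (145/849) -> +(849/145)
  reduce: (124/145)
  pull out 2: (2/145) = +1  (since 145 mod 8 = 1)
  pull out 2: (2/145) = +1  (since 145 mod 8 = 1)
  reciprocity: (31/145) -> +(145/31)
  reduce: (21/31)
  reciprocity: (21/31) -> +(31/21)
  reduce: (10/21)
  pull out 2: (2/21) = -1  (since 21 mod 8 = 5)
  reciprocity: (5/21) -> +(21/5)
  reduce: (1/5)
  (1/5) = 1
Product of signs = -1

-1


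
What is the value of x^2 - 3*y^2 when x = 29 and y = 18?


x^2 - d*y^2
= 29^2 - 3*18^2
= 841 - 972
= -131

-131


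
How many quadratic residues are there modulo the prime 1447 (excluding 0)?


For prime p, the number of non-zero quadratic residues is (p-1)/2.
= (1447-1)/2
= 723

723


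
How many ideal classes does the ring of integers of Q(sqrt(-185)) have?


K = Q(sqrt(-185)). d mod 4 = 3, so D = disc(K) = 4d = -740
h(K) equals the number of primitive reduced positive-definite forms (a, b, c) = a*x^2 + b*x*y + c*y^2 with b^2 - 4ac = D,
where reduced means |b| <= a <= c, with b >= 0 whenever |b| = a or a = c, and primitive means gcd(a, b, c) = 1.
Reduced forces 3a^2 <= |D| = 740, so 1 <= a <= 15; b must have the parity of D, and c = (b^2 - D)/(4a) must be an integer >= a.
Enumerate a = 1..15, b in [-a, a]:
  a=1: (1, 0, 185)  [1]
  a=2: (2, 2, 93)  [1]
  a=3: (3, -2, 62), (3, 2, 62)  [2]
  a=4: none
  a=5: (5, 0, 37)  [1]
  a=6: (6, -2, 31), (6, 2, 31)  [2]
  a=7: (7, -4, 27), (7, 4, 27)  [2]
  a=8: none
  a=9: (9, -4, 21), (9, 4, 21)  [2]
  a=10: (10, 10, 21)  [1]
  a=11..12: none
  a=13: (13, -12, 17), (13, 12, 17)  [2]
  a=14: (14, -10, 15), (14, 10, 15)  [2]
  a=15: none
Total reduced forms: 1 + 1 + 2 + 1 + 2 + 2 + 2 + 1 + 2 + 2 = 16
h = 16

16


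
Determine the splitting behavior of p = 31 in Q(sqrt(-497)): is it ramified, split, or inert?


K = Q(sqrt(-497)). Since d mod 4 = 3, disc(K) = -1988.
Check p | disc: -1988 mod 31 = 27.
p does not divide disc. Compute Legendre symbol (d/p):
30^((31-1)/2) mod 31 = -1
(d/p) = -1, so p is inert: (p) stays prime with e=1, f=2, g=1.
Therefore p is inert.

inert


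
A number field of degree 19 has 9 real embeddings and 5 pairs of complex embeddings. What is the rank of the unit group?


By Dirichlet's unit theorem:
rank = r1 + r2 - 1
= 9 + 5 - 1
= 13

13


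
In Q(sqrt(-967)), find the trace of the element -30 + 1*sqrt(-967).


Tr(a + b*sqrt(d)) = (a + b*sqrt(d)) + (a - b*sqrt(d)) = 2a
= 2 * (-30)
= -60

-60


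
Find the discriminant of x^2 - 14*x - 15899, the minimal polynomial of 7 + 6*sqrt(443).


The element 7 + 6*sqrt(443) has minimal polynomial:
x^2 - 14*x - 15899
Discriminant = (-14)^2 - 4*(-15899)
= 196 + 63596
= 63792

63792


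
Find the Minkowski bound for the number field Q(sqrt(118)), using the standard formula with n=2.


d = 118, d mod 4 = 2, so disc(K) = 4d = 472; |disc(K)| = 472
Real quadratic field, so n = 2, s = r2 = 0, r1 = 2
M = (n!/n^n) * (4/pi)^s * sqrt(|disc(K)|) = (2!/2^2) * (4/pi)^0 * sqrt(472)
= 0.5 * 1.000000 * 21.725561
= 10.8628

10.8628


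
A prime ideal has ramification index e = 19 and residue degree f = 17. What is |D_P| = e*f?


|D_P| = e * f
= 19 * 17
= 323

323


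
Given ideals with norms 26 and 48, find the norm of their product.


N(IJ) = N(I) * N(J)
= 26 * 48
= 1248

1248


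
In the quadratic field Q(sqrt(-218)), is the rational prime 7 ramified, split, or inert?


K = Q(sqrt(-218)). Since d mod 4 = 2, disc(K) = -872.
Check p | disc: -872 mod 7 = 3.
p does not divide disc. Compute Legendre symbol (d/p):
6^((7-1)/2) mod 7 = -1
(d/p) = -1, so p is inert: (p) stays prime with e=1, f=2, g=1.
Therefore p is inert.

inert


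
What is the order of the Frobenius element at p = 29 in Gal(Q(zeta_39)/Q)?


The Frobenius at p in Gal(Q(zeta_n)/Q) = (Z/nZ)* is the class of p, so its order is ord_39(29), the smallest k >= 1 with 29^k = 1 mod 39.
n = 39 = 3 * 13, phi(39) = 24; the order divides phi(n).
Divisors of 24: 1, 2, 3, 4, 6, 8, 12, 24
Repeated squaring mod 39: 29^1 = 29, 29^2 = 22, 29^4 = 16, 29^8 = 22, 29^16 = 16
Test divisors in increasing order:
  k=1: 29^1 = 29 mod 39
  k=2: 29^2 = 22 mod 39
  k=3: 29^3 = 22 * 29 = 14 mod 39
  k=4: 29^4 = 16 mod 39
  k=6: 29^6 = 16 * 22 = 1 mod 39  <- first divisor giving 1
Order = 6

6


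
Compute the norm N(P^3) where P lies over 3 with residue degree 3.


N(P^a) = p^(a*f)
= 3^(3*3)
= 3^9
= 19683

19683


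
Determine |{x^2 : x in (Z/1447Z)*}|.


For prime p, the number of non-zero quadratic residues is (p-1)/2.
= (1447-1)/2
= 723

723


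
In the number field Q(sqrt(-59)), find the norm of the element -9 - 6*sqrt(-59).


N(a + b*sqrt(d)) = a^2 - d*b^2
= (-9)^2 - (-59)*(-6)^2
= 81 + 2124
= 2205

2205


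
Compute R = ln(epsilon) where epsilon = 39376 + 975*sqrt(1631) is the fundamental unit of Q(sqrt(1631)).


epsilon = 39376 + 975*sqrt(1631)
= 78752.0000
R = ln(78752.0000)
= 11.2741

11.2741


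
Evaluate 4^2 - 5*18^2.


x^2 - d*y^2
= 4^2 - 5*18^2
= 16 - 1620
= -1604

-1604


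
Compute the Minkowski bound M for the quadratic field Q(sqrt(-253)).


d = -253, d mod 4 = 3, so disc(K) = 4d = -1012; |disc(K)| = 1012
Imaginary quadratic field, so n = 2, s = r2 = 1, r1 = 0
M = (n!/n^n) * (4/pi)^s * sqrt(|disc(K)|) = (2!/2^2) * (4/pi)^1 * sqrt(1012)
= 0.5 * 1.273240 * 31.811947
= 20.2521

20.2521


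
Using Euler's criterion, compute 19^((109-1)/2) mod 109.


p = 109 is prime and the exponent is (p-1)/2 = 54, so by Euler's criterion 19^54 = (19/109) = +1 or -1 mod 109.
Compute by square-and-multiply:
  54 = 32 + 16 + 4 + 2 (binary 110110)
  Repeated squaring mod 109: 19^1 = 19, 19^2 = 34, 19^4 = 66, 19^8 = 105, 19^16 = 16, 19^32 = 38
  19^54 = 19^32 * 19^16 * 19^4 * 19^2 = 38 * 16 * 66 * 34 mod 109
    38 * 16 = 608 = 63 mod 109
    63 * 66 = 4158 = 16 mod 109
    16 * 34 = 544 = 108 mod 109
  19^54 = 108 mod 109
Result 108 = p - 1 = -1 mod 109: 19 is a quadratic non-residue mod 109. As a residue in [0, p-1] the value is 108.
19^54 mod 109 = 108

108


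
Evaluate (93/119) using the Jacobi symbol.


Compute (93/119) via quadratic reciprocity:
  reciprocity: (93/119) -> +(119/93)
  reduce: (26/93)
  pull out 2: (2/93) = -1  (since 93 mod 8 = 5)
  reciprocity: (13/93) -> +(93/13)
  reduce: (2/13)
  pull out 2: (2/13) = -1  (since 13 mod 8 = 5)
  (1/13) = 1
Product of signs = 1

1


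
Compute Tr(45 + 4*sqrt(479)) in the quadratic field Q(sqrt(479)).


Tr(a + b*sqrt(d)) = (a + b*sqrt(d)) + (a - b*sqrt(d)) = 2a
= 2 * (45)
= 90

90


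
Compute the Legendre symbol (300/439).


p = 439 is prime, so compute (300/439) with the reciprocity algorithm (Jacobi-symbol steps: pull out 2s via (2/n), flip via reciprocity, reduce):
  pull out 2: (2/439) = +1  (since 439 mod 8 = 7)
  pull out 2: (2/439) = +1  (since 439 mod 8 = 7)
  reciprocity: (75/439) -> -(439/75)
  reduce: (64/75)
  pull out 2: (2/75) = -1  (since 75 mod 8 = 3)
  pull out 2: (2/75) = -1  (since 75 mod 8 = 3)
  pull out 2: (2/75) = -1  (since 75 mod 8 = 3)
  pull out 2: (2/75) = -1  (since 75 mod 8 = 3)
  pull out 2: (2/75) = -1  (since 75 mod 8 = 3)
  pull out 2: (2/75) = -1  (since 75 mod 8 = 3)
  (1/75) = 1
Product of signs = -1
(300/439) = -1

-1


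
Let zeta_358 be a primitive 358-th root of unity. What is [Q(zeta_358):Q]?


The degree equals Euler's totient phi(358).
358 = 2 * 179
phi(358) = 178

178


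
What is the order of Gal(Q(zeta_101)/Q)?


|Gal(Q(zeta_101)/Q)| = phi(101)
= 100

100


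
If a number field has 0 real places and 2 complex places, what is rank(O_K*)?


By Dirichlet's unit theorem:
rank = r1 + r2 - 1
= 0 + 2 - 1
= 1

1


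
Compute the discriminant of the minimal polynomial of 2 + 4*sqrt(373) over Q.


The element 2 + 4*sqrt(373) has minimal polynomial:
x^2 - 4*x - 5964
Discriminant = (-4)^2 - 4*(-5964)
= 16 + 23856
= 23872

23872


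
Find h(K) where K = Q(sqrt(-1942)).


K = Q(sqrt(-1942)). d mod 4 = 2, so D = disc(K) = 4d = -7768
h(K) equals the number of primitive reduced positive-definite forms (a, b, c) = a*x^2 + b*x*y + c*y^2 with b^2 - 4ac = D,
where reduced means |b| <= a <= c, with b >= 0 whenever |b| = a or a = c, and primitive means gcd(a, b, c) = 1.
Reduced forces 3a^2 <= |D| = 7768, so 1 <= a <= 50; b must have the parity of D, and c = (b^2 - D)/(4a) must be an integer >= a.
Enumerate a = 1..50, b in [-a, a]:
  a=1: (1, 0, 1942)  [1]
  a=2: (2, 0, 971)  [1]
  a=3..6: none
  a=7: (7, -4, 278), (7, 4, 278)  [2]
  a=8..10: none
  a=11: (11, -8, 178), (11, 8, 178)  [2]
  a=12..13: none
  a=14: (14, -4, 139), (14, 4, 139)  [2]
  a=15..16: none
  a=17: (17, -16, 118), (17, 16, 118)  [2]
  a=18..21: none
  a=22: (22, -8, 89), (22, 8, 89)  [2]
  a=23: (23, -12, 86), (23, 12, 86)  [2]
  a=24..28: none
  a=29: (29, -2, 67), (29, 2, 67)  [2]
  a=30..33: none
  a=34: (34, -16, 59), (34, 16, 59)  [2]
  a=35..42: none
  a=43: (43, -12, 46), (43, 12, 46)  [2]
  a=44..46: none
  a=47: (47, -38, 49), (47, 38, 49)  [2]
  a=48..50: none
Total reduced forms: 1 + 1 + 2 + 2 + 2 + 2 + 2 + 2 + 2 + 2 + 2 + 2 = 22
h = 22

22


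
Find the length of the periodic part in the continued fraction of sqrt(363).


Run the CF algorithm for sqrt(363).
a_0 = floor(sqrt(363)) = 19; set m_0=0, q_0=1.
Recurrence: m' = q*a - m,  q' = (d - m'^2)/q,  a' = floor((a_0 + m')/q').
  step 1: m=19, q=2, a=19
  step 2: m=19, q=1, a=38
a_2 = 2*a_0 = 38, so the period closes here.
sqrt(363) = [19; 19, 38]
Period length = 2

2


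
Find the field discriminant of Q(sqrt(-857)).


For K = Q(sqrt(d)) with d squarefree: disc(K) = d if d = 1 mod 4, and disc(K) = 4d if d = 2 or 3 mod 4.
Here d = -857, and d mod 4 = 3.
d = 3 mod 4, not 1 (O_K = Z[sqrt(d)]), so disc(K) = 4d = 4 * (-857) = -3428

-3428


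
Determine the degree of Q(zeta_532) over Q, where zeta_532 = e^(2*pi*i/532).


The degree equals Euler's totient phi(532).
532 = 2^2 * 7 * 19
phi(532) = 216

216


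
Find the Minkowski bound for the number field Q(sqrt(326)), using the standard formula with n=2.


d = 326, d mod 4 = 2, so disc(K) = 4d = 1304; |disc(K)| = 1304
Real quadratic field, so n = 2, s = r2 = 0, r1 = 2
M = (n!/n^n) * (4/pi)^s * sqrt(|disc(K)|) = (2!/2^2) * (4/pi)^0 * sqrt(1304)
= 0.5 * 1.000000 * 36.110940
= 18.0555

18.0555


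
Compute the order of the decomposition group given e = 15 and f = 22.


|D_P| = e * f
= 15 * 22
= 330

330


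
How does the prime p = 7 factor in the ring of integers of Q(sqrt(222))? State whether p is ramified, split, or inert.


K = Q(sqrt(222)). Since d mod 4 = 2, disc(K) = 888.
Check p | disc: 888 mod 7 = 6.
p does not divide disc. Compute Legendre symbol (d/p):
5^((7-1)/2) mod 7 = -1
(d/p) = -1, so p is inert: (p) stays prime with e=1, f=2, g=1.
Therefore p is inert.

inert


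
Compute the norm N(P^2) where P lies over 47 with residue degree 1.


N(P^a) = p^(a*f)
= 47^(2*1)
= 47^2
= 2209

2209


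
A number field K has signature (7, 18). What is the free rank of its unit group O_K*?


By Dirichlet's unit theorem:
rank = r1 + r2 - 1
= 7 + 18 - 1
= 24

24


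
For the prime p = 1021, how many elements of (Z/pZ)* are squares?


For prime p, the number of non-zero quadratic residues is (p-1)/2.
= (1021-1)/2
= 510

510


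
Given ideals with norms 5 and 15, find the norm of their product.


N(IJ) = N(I) * N(J)
= 5 * 15
= 75

75


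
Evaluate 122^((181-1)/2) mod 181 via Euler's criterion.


p = 181 is prime and the exponent is (p-1)/2 = 90, so by Euler's criterion 122^90 = (122/181) = +1 or -1 mod 181.
Compute by square-and-multiply:
  90 = 64 + 16 + 8 + 2 (binary 1011010)
  Repeated squaring mod 181: 122^1 = 122, 122^2 = 42, 122^4 = 135, 122^8 = 125, 122^16 = 59, 122^32 = 42, 122^64 = 135
  122^90 = 122^64 * 122^16 * 122^8 * 122^2 = 135 * 59 * 125 * 42 mod 181
    135 * 59 = 7965 = 1 mod 181
    1 * 125 = 125 = 125 mod 181
    125 * 42 = 5250 = 1 mod 181
  122^90 = 1 mod 181
Result 1: 122 is a quadratic residue mod 181.
122^90 mod 181 = 1

1


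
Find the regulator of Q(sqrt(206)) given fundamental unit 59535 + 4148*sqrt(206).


epsilon = 59535 + 4148*sqrt(206)
= 119070.0000
R = ln(119070.0000)
= 11.6875

11.6875


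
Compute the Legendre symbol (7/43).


p = 43 is prime, so compute (7/43) with the reciprocity algorithm (Jacobi-symbol steps: pull out 2s via (2/n), flip via reciprocity, reduce):
  reciprocity: (7/43) -> -(43/7)
  reduce: (1/7)
  (1/7) = 1
Product of signs = -1
(7/43) = -1

-1


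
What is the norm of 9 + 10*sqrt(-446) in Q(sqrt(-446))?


N(a + b*sqrt(d)) = a^2 - d*b^2
= (9)^2 - (-446)*(10)^2
= 81 + 44600
= 44681

44681


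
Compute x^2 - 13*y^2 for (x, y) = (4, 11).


x^2 - d*y^2
= 4^2 - 13*11^2
= 16 - 1573
= -1557

-1557


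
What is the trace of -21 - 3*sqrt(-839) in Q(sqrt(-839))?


Tr(a + b*sqrt(d)) = (a + b*sqrt(d)) + (a - b*sqrt(d)) = 2a
= 2 * (-21)
= -42

-42


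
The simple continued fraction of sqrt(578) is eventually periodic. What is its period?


Run the CF algorithm for sqrt(578).
a_0 = floor(sqrt(578)) = 24; set m_0=0, q_0=1.
Recurrence: m' = q*a - m,  q' = (d - m'^2)/q,  a' = floor((a_0 + m')/q').
  step 1: m=24, q=2, a=24
  step 2: m=24, q=1, a=48
a_2 = 2*a_0 = 48, so the period closes here.
sqrt(578) = [24; 24, 48]
Period length = 2

2


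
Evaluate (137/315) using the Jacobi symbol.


Compute (137/315) via quadratic reciprocity:
  reciprocity: (137/315) -> +(315/137)
  reduce: (41/137)
  reciprocity: (41/137) -> +(137/41)
  reduce: (14/41)
  pull out 2: (2/41) = +1  (since 41 mod 8 = 1)
  reciprocity: (7/41) -> +(41/7)
  reduce: (6/7)
  pull out 2: (2/7) = +1  (since 7 mod 8 = 7)
  reciprocity: (3/7) -> -(7/3)
  reduce: (1/3)
  (1/3) = 1
Product of signs = -1

-1


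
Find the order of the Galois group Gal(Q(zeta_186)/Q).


|Gal(Q(zeta_186)/Q)| = phi(186)
= 60

60


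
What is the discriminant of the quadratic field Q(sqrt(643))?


For K = Q(sqrt(d)) with d squarefree: disc(K) = d if d = 1 mod 4, and disc(K) = 4d if d = 2 or 3 mod 4.
Here d = 643, and d mod 4 = 3.
d = 3 mod 4, not 1 (O_K = Z[sqrt(d)]), so disc(K) = 4d = 4 * (643) = 2572

2572


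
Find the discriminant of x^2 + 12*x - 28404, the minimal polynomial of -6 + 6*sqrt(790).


The element -6 + 6*sqrt(790) has minimal polynomial:
x^2 + 12*x - 28404
Discriminant = (12)^2 - 4*(-28404)
= 144 + 113616
= 113760

113760


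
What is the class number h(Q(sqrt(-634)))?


K = Q(sqrt(-634)). d mod 4 = 2, so D = disc(K) = 4d = -2536
h(K) equals the number of primitive reduced positive-definite forms (a, b, c) = a*x^2 + b*x*y + c*y^2 with b^2 - 4ac = D,
where reduced means |b| <= a <= c, with b >= 0 whenever |b| = a or a = c, and primitive means gcd(a, b, c) = 1.
Reduced forces 3a^2 <= |D| = 2536, so 1 <= a <= 29; b must have the parity of D, and c = (b^2 - D)/(4a) must be an integer >= a.
Enumerate a = 1..29, b in [-a, a]:
  a=1: (1, 0, 634)  [1]
  a=2: (2, 0, 317)  [1]
  a=3..4: none
  a=5: (5, -2, 127), (5, 2, 127)  [2]
  a=6..9: none
  a=10: (10, -8, 65), (10, 8, 65)  [2]
  a=11: (11, -4, 58), (11, 4, 58)  [2]
  a=12: none
  a=13: (13, -8, 50), (13, 8, 50)  [2]
  a=14..21: none
  a=22: (22, -4, 29), (22, 4, 29)  [2]
  a=23..24: none
  a=25: (25, -8, 26), (25, 8, 26)  [2]
  a=26..29: none
Total reduced forms: 1 + 1 + 2 + 2 + 2 + 2 + 2 + 2 = 14
h = 14

14


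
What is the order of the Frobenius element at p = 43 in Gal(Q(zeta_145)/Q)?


The Frobenius at p in Gal(Q(zeta_n)/Q) = (Z/nZ)* is the class of p, so its order is ord_145(43), the smallest k >= 1 with 43^k = 1 mod 145.
n = 145 = 5 * 29, phi(145) = 112; the order divides phi(n).
Divisors of 112: 1, 2, 4, 7, 8, 14, 16, 28, 56, 112
Repeated squaring mod 145: 43^1 = 43, 43^2 = 109, 43^4 = 136, 43^8 = 81, 43^16 = 36, 43^32 = 136, 43^64 = 81
Test divisors in increasing order:
  k=1: 43^1 = 43 mod 145
  k=2: 43^2 = 109 mod 145
  k=4: 43^4 = 136 mod 145
  k=7: 43^7 = 136 * 109 * 43 = 12 mod 145
  k=8: 43^8 = 81 mod 145
  k=14: 43^14 = 81 * 136 * 109 = 144 mod 145
  k=16: 43^16 = 36 mod 145
  k=28: 43^28 = 36 * 81 * 136 = 1 mod 145  <- first divisor giving 1
Order = 28

28


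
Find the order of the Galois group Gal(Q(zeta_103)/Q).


|Gal(Q(zeta_103)/Q)| = phi(103)
= 102

102


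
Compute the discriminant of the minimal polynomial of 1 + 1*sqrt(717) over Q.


The element 1 + 1*sqrt(717) has minimal polynomial:
x^2 - 2*x - 716
Discriminant = (-2)^2 - 4*(-716)
= 4 + 2864
= 2868

2868


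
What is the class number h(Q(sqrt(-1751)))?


K = Q(sqrt(-1751)). d mod 4 = 1, so D = disc(K) = d = -1751
h(K) equals the number of primitive reduced positive-definite forms (a, b, c) = a*x^2 + b*x*y + c*y^2 with b^2 - 4ac = D,
where reduced means |b| <= a <= c, with b >= 0 whenever |b| = a or a = c, and primitive means gcd(a, b, c) = 1.
Reduced forces 3a^2 <= |D| = 1751, so 1 <= a <= 24; b must have the parity of D, and c = (b^2 - D)/(4a) must be an integer >= a.
Enumerate a = 1..24, b in [-a, a]:
  a=1: (1, 1, 438)  [1]
  a=2: (2, -1, 219), (2, 1, 219)  [2]
  a=3: (3, -1, 146), (3, 1, 146)  [2]
  a=4: (4, -3, 110), (4, 3, 110)  [2]
  a=5: (5, -3, 88), (5, 3, 88)  [2]
  a=6: (6, -5, 74), (6, -1, 73), (6, 1, 73), (6, 5, 74)  [4]
  a=7: none
  a=8: (8, -3, 55), (8, 3, 55)  [2]
  a=9: (9, -7, 50), (9, 7, 50)  [2]
  a=10: (10, -7, 45), (10, -3, 44), (10, 3, 44), (10, 7, 45)  [4]
  a=11: (11, -3, 40), (11, 3, 40)  [2]
  a=12: (12, -11, 39), (12, -5, 37), (12, 5, 37), (12, 11, 39)  [4]
  a=13: (13, -11, 36), (13, 11, 36)  [2]
  a=14: none
  a=15: (15, -13, 32), (15, -7, 30), (15, 7, 30), (15, 13, 32)  [4]
  a=16: (16, -13, 30), (16, 13, 30)  [2]
  a=17: (17, 17, 30)  [1]
  a=18: (18, -11, 26), (18, -7, 25), (18, 7, 25), (18, 11, 26)  [4]
  a=19: (19, -15, 26), (19, 15, 26)  [2]
  a=20: (20, -13, 24), (20, -3, 22), (20, 3, 22), (20, 13, 24)  [4]
  a=21: none
  a=22: (22, -19, 24), (22, 19, 24)  [2]
  a=23..24: none
Total reduced forms: 1 + 2 + 2 + 2 + 2 + 4 + 2 + 2 + 4 + 2 + 4 + 2 + 4 + 2 + 1 + 4 + 2 + 4 + 2 = 48
h = 48

48


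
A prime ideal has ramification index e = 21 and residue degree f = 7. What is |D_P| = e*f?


|D_P| = e * f
= 21 * 7
= 147

147


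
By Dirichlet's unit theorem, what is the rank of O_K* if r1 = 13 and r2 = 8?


By Dirichlet's unit theorem:
rank = r1 + r2 - 1
= 13 + 8 - 1
= 20

20


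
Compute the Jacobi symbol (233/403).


Compute (233/403) via quadratic reciprocity:
  reciprocity: (233/403) -> +(403/233)
  reduce: (170/233)
  pull out 2: (2/233) = +1  (since 233 mod 8 = 1)
  reciprocity: (85/233) -> +(233/85)
  reduce: (63/85)
  reciprocity: (63/85) -> +(85/63)
  reduce: (22/63)
  pull out 2: (2/63) = +1  (since 63 mod 8 = 7)
  reciprocity: (11/63) -> -(63/11)
  reduce: (8/11)
  pull out 2: (2/11) = -1  (since 11 mod 8 = 3)
  pull out 2: (2/11) = -1  (since 11 mod 8 = 3)
  pull out 2: (2/11) = -1  (since 11 mod 8 = 3)
  (1/11) = 1
Product of signs = 1

1


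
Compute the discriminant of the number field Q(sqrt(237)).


For K = Q(sqrt(d)) with d squarefree: disc(K) = d if d = 1 mod 4, and disc(K) = 4d if d = 2 or 3 mod 4.
Here d = 237, and d mod 4 = 1.
d = 1 mod 4 (O_K = Z[(1+sqrt(d))/2]), so disc(K) = d = 237

237


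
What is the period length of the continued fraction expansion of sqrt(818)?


Run the CF algorithm for sqrt(818).
a_0 = floor(sqrt(818)) = 28; set m_0=0, q_0=1.
Recurrence: m' = q*a - m,  q' = (d - m'^2)/q,  a' = floor((a_0 + m')/q').
  step 1: m=28, q=34, a=1
  step 2: m=6, q=23, a=1
  step 3: m=17, q=23, a=1
  step 4: m=6, q=34, a=1
  step 5: m=28, q=1, a=56
a_5 = 2*a_0 = 56, so the period closes here.
sqrt(818) = [28; 1, 1, 1, 1, 56]
Period length = 5

5


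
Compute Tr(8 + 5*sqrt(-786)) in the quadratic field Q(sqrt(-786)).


Tr(a + b*sqrt(d)) = (a + b*sqrt(d)) + (a - b*sqrt(d)) = 2a
= 2 * (8)
= 16

16


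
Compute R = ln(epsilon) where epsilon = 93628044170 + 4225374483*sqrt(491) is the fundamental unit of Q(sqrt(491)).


epsilon = 93628044170 + 4225374483*sqrt(491)
= 1.8726e+11
R = ln(1.8726e+11)
= 25.9557

25.9557


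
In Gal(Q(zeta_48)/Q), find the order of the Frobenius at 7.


The Frobenius at p in Gal(Q(zeta_n)/Q) = (Z/nZ)* is the class of p, so its order is ord_48(7), the smallest k >= 1 with 7^k = 1 mod 48.
n = 48 = 2^4 * 3, phi(48) = 16; the order divides phi(n).
Divisors of 16: 1, 2, 4, 8, 16
Repeated squaring mod 48: 7^1 = 7, 7^2 = 1, 7^4 = 1, 7^8 = 1, 7^16 = 1
Test divisors in increasing order:
  k=1: 7^1 = 7 mod 48
  k=2: 7^2 = 1 mod 48  <- first divisor giving 1
Order = 2

2


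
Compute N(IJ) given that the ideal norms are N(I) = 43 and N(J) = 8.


N(IJ) = N(I) * N(J)
= 43 * 8
= 344

344


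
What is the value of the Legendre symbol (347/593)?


p = 593 is prime, so compute (347/593) with the reciprocity algorithm (Jacobi-symbol steps: pull out 2s via (2/n), flip via reciprocity, reduce):
  reciprocity: (347/593) -> +(593/347)
  reduce: (246/347)
  pull out 2: (2/347) = -1  (since 347 mod 8 = 3)
  reciprocity: (123/347) -> -(347/123)
  reduce: (101/123)
  reciprocity: (101/123) -> +(123/101)
  reduce: (22/101)
  pull out 2: (2/101) = -1  (since 101 mod 8 = 5)
  reciprocity: (11/101) -> +(101/11)
  reduce: (2/11)
  pull out 2: (2/11) = -1  (since 11 mod 8 = 3)
  (1/11) = 1
Product of signs = 1
(347/593) = 1

1


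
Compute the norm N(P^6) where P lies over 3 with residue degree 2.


N(P^a) = p^(a*f)
= 3^(6*2)
= 3^12
= 531441

531441


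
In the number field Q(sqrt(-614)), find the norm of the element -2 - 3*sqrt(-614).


N(a + b*sqrt(d)) = a^2 - d*b^2
= (-2)^2 - (-614)*(-3)^2
= 4 + 5526
= 5530

5530


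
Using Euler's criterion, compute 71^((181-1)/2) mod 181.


p = 181 is prime and the exponent is (p-1)/2 = 90, so by Euler's criterion 71^90 = (71/181) = +1 or -1 mod 181.
Compute by square-and-multiply:
  90 = 64 + 16 + 8 + 2 (binary 1011010)
  Repeated squaring mod 181: 71^1 = 71, 71^2 = 154, 71^4 = 5, 71^8 = 25, 71^16 = 82, 71^32 = 27, 71^64 = 5
  71^90 = 71^64 * 71^16 * 71^8 * 71^2 = 5 * 82 * 25 * 154 mod 181
    5 * 82 = 410 = 48 mod 181
    48 * 25 = 1200 = 114 mod 181
    114 * 154 = 17556 = 180 mod 181
  71^90 = 180 mod 181
Result 180 = p - 1 = -1 mod 181: 71 is a quadratic non-residue mod 181. As a residue in [0, p-1] the value is 180.
71^90 mod 181 = 180

180


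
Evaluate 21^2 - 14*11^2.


x^2 - d*y^2
= 21^2 - 14*11^2
= 441 - 1694
= -1253

-1253


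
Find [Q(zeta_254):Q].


The degree equals Euler's totient phi(254).
254 = 2 * 127
phi(254) = 126

126


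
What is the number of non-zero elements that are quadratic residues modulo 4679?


For prime p, the number of non-zero quadratic residues is (p-1)/2.
= (4679-1)/2
= 2339

2339


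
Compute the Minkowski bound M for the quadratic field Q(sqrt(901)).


d = 901, d mod 4 = 1, so disc(K) = d = 901; |disc(K)| = 901
Real quadratic field, so n = 2, s = r2 = 0, r1 = 2
M = (n!/n^n) * (4/pi)^s * sqrt(|disc(K)|) = (2!/2^2) * (4/pi)^0 * sqrt(901)
= 0.5 * 1.000000 * 30.016662
= 15.0083

15.0083


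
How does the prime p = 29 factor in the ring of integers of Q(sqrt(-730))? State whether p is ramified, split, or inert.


K = Q(sqrt(-730)). Since d mod 4 = 2, disc(K) = -2920.
Check p | disc: -2920 mod 29 = 9.
p does not divide disc. Compute Legendre symbol (d/p):
24^((29-1)/2) mod 29 = 1
(d/p) = 1, so p splits: (p) = P*P' with e=1, f=1, g=2.
Therefore p is split.

split


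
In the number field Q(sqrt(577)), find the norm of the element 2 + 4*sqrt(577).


N(a + b*sqrt(d)) = a^2 - d*b^2
= (2)^2 - (577)*(4)^2
= 4 - 9232
= -9228

-9228


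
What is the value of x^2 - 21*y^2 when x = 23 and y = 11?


x^2 - d*y^2
= 23^2 - 21*11^2
= 529 - 2541
= -2012

-2012


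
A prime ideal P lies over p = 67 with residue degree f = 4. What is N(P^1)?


N(P^a) = p^(a*f)
= 67^(1*4)
= 67^4
= 20151121

20151121


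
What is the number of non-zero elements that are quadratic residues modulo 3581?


For prime p, the number of non-zero quadratic residues is (p-1)/2.
= (3581-1)/2
= 1790

1790


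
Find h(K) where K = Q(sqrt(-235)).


K = Q(sqrt(-235)). d mod 4 = 1, so D = disc(K) = d = -235
h(K) equals the number of primitive reduced positive-definite forms (a, b, c) = a*x^2 + b*x*y + c*y^2 with b^2 - 4ac = D,
where reduced means |b| <= a <= c, with b >= 0 whenever |b| = a or a = c, and primitive means gcd(a, b, c) = 1.
Reduced forces 3a^2 <= |D| = 235, so 1 <= a <= 8; b must have the parity of D, and c = (b^2 - D)/(4a) must be an integer >= a.
Enumerate a = 1..8, b in [-a, a]:
  a=1: (1, 1, 59)  [1]
  a=2..4: none
  a=5: (5, 5, 13)  [1]
  a=6..8: none
Total reduced forms: 1 + 1 = 2
h = 2

2


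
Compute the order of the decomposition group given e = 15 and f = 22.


|D_P| = e * f
= 15 * 22
= 330

330


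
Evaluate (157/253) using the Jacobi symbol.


Compute (157/253) via quadratic reciprocity:
  reciprocity: (157/253) -> +(253/157)
  reduce: (96/157)
  pull out 2: (2/157) = -1  (since 157 mod 8 = 5)
  pull out 2: (2/157) = -1  (since 157 mod 8 = 5)
  pull out 2: (2/157) = -1  (since 157 mod 8 = 5)
  pull out 2: (2/157) = -1  (since 157 mod 8 = 5)
  pull out 2: (2/157) = -1  (since 157 mod 8 = 5)
  reciprocity: (3/157) -> +(157/3)
  reduce: (1/3)
  (1/3) = 1
Product of signs = -1

-1


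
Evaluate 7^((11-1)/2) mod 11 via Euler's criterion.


p = 11 is prime and the exponent is (p-1)/2 = 5, so by Euler's criterion 7^5 = (7/11) = +1 or -1 mod 11.
Compute by square-and-multiply:
  5 = 4 + 1 (binary 101)
  Repeated squaring mod 11: 7^1 = 7, 7^2 = 5, 7^4 = 3
  7^5 = 7^4 * 7^1 = 3 * 7 mod 11
    3 * 7 = 21 = 10 mod 11
  7^5 = 10 mod 11
Result 10 = p - 1 = -1 mod 11: 7 is a quadratic non-residue mod 11. As a residue in [0, p-1] the value is 10.
7^5 mod 11 = 10

10


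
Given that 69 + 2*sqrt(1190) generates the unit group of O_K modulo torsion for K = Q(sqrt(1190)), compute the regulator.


epsilon = 69 + 2*sqrt(1190)
= 137.9928
R = ln(137.9928)
= 4.9272

4.9272


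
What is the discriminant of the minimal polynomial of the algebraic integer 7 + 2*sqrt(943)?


The element 7 + 2*sqrt(943) has minimal polynomial:
x^2 - 14*x - 3723
Discriminant = (-14)^2 - 4*(-3723)
= 196 + 14892
= 15088

15088


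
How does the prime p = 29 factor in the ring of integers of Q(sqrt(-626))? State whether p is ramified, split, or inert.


K = Q(sqrt(-626)). Since d mod 4 = 2, disc(K) = -2504.
Check p | disc: -2504 mod 29 = 19.
p does not divide disc. Compute Legendre symbol (d/p):
12^((29-1)/2) mod 29 = -1
(d/p) = -1, so p is inert: (p) stays prime with e=1, f=2, g=1.
Therefore p is inert.

inert


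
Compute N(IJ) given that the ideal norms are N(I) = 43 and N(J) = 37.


N(IJ) = N(I) * N(J)
= 43 * 37
= 1591

1591


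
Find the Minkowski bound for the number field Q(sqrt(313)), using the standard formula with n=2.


d = 313, d mod 4 = 1, so disc(K) = d = 313; |disc(K)| = 313
Real quadratic field, so n = 2, s = r2 = 0, r1 = 2
M = (n!/n^n) * (4/pi)^s * sqrt(|disc(K)|) = (2!/2^2) * (4/pi)^0 * sqrt(313)
= 0.5 * 1.000000 * 17.691806
= 8.8459

8.8459


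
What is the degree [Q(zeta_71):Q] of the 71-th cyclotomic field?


The degree equals Euler's totient phi(71).
71 = 71
phi(71) = 70

70


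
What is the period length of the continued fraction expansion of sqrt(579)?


Run the CF algorithm for sqrt(579).
a_0 = floor(sqrt(579)) = 24; set m_0=0, q_0=1.
Recurrence: m' = q*a - m,  q' = (d - m'^2)/q,  a' = floor((a_0 + m')/q').
  step 1: m=24, q=3, a=16
  step 2: m=24, q=1, a=48
a_2 = 2*a_0 = 48, so the period closes here.
sqrt(579) = [24; 16, 48]
Period length = 2

2


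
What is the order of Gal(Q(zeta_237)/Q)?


|Gal(Q(zeta_237)/Q)| = phi(237)
= 156

156


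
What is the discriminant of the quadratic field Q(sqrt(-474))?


For K = Q(sqrt(d)) with d squarefree: disc(K) = d if d = 1 mod 4, and disc(K) = 4d if d = 2 or 3 mod 4.
Here d = -474, and d mod 4 = 2.
d = 2 mod 4, not 1 (O_K = Z[sqrt(d)]), so disc(K) = 4d = 4 * (-474) = -1896

-1896


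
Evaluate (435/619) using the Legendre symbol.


p = 619 is prime, so compute (435/619) with the reciprocity algorithm (Jacobi-symbol steps: pull out 2s via (2/n), flip via reciprocity, reduce):
  reciprocity: (435/619) -> -(619/435)
  reduce: (184/435)
  pull out 2: (2/435) = -1  (since 435 mod 8 = 3)
  pull out 2: (2/435) = -1  (since 435 mod 8 = 3)
  pull out 2: (2/435) = -1  (since 435 mod 8 = 3)
  reciprocity: (23/435) -> -(435/23)
  reduce: (21/23)
  reciprocity: (21/23) -> +(23/21)
  reduce: (2/21)
  pull out 2: (2/21) = -1  (since 21 mod 8 = 5)
  (1/21) = 1
Product of signs = 1
(435/619) = 1

1


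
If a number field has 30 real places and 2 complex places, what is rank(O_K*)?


By Dirichlet's unit theorem:
rank = r1 + r2 - 1
= 30 + 2 - 1
= 31

31


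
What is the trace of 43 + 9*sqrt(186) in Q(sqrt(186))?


Tr(a + b*sqrt(d)) = (a + b*sqrt(d)) + (a - b*sqrt(d)) = 2a
= 2 * (43)
= 86

86


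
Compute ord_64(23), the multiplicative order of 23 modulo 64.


We want ord_64(23), the smallest k >= 1 with 23^k = 1 mod 64.
n = 64 = 2^6, phi(64) = 32; the order divides phi(n).
Divisors of 32: 1, 2, 4, 8, 16, 32
Repeated squaring mod 64: 23^1 = 23, 23^2 = 17, 23^4 = 33, 23^8 = 1, 23^16 = 1, 23^32 = 1
Test divisors in increasing order:
  k=1: 23^1 = 23 mod 64
  k=2: 23^2 = 17 mod 64
  k=4: 23^4 = 33 mod 64
  k=8: 23^8 = 1 mod 64  <- first divisor giving 1
Order = 8

8


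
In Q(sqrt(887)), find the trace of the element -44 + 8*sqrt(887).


Tr(a + b*sqrt(d)) = (a + b*sqrt(d)) + (a - b*sqrt(d)) = 2a
= 2 * (-44)
= -88

-88


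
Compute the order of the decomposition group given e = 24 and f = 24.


|D_P| = e * f
= 24 * 24
= 576

576


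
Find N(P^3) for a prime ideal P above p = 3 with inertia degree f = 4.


N(P^a) = p^(a*f)
= 3^(3*4)
= 3^12
= 531441

531441


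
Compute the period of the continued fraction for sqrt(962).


Run the CF algorithm for sqrt(962).
a_0 = floor(sqrt(962)) = 31; set m_0=0, q_0=1.
Recurrence: m' = q*a - m,  q' = (d - m'^2)/q,  a' = floor((a_0 + m')/q').
  step 1: m=31, q=1, a=62
a_1 = 2*a_0 = 62, so the period closes here.
sqrt(962) = [31; 62]
Period length = 1

1


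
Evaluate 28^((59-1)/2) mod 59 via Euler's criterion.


p = 59 is prime and the exponent is (p-1)/2 = 29, so by Euler's criterion 28^29 = (28/59) = +1 or -1 mod 59.
Compute by square-and-multiply:
  29 = 16 + 8 + 4 + 1 (binary 11101)
  Repeated squaring mod 59: 28^1 = 28, 28^2 = 17, 28^4 = 53, 28^8 = 36, 28^16 = 57
  28^29 = 28^16 * 28^8 * 28^4 * 28^1 = 57 * 36 * 53 * 28 mod 59
    57 * 36 = 2052 = 46 mod 59
    46 * 53 = 2438 = 19 mod 59
    19 * 28 = 532 = 1 mod 59
  28^29 = 1 mod 59
Result 1: 28 is a quadratic residue mod 59.
28^29 mod 59 = 1

1


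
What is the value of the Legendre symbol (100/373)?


p = 373 is prime, so compute (100/373) with the reciprocity algorithm (Jacobi-symbol steps: pull out 2s via (2/n), flip via reciprocity, reduce):
  pull out 2: (2/373) = -1  (since 373 mod 8 = 5)
  pull out 2: (2/373) = -1  (since 373 mod 8 = 5)
  reciprocity: (25/373) -> +(373/25)
  reduce: (23/25)
  reciprocity: (23/25) -> +(25/23)
  reduce: (2/23)
  pull out 2: (2/23) = +1  (since 23 mod 8 = 7)
  (1/23) = 1
Product of signs = 1
(100/373) = 1

1


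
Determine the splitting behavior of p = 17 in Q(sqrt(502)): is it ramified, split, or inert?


K = Q(sqrt(502)). Since d mod 4 = 2, disc(K) = 2008.
Check p | disc: 2008 mod 17 = 2.
p does not divide disc. Compute Legendre symbol (d/p):
9^((17-1)/2) mod 17 = 1
(d/p) = 1, so p splits: (p) = P*P' with e=1, f=1, g=2.
Therefore p is split.

split


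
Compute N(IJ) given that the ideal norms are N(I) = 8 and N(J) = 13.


N(IJ) = N(I) * N(J)
= 8 * 13
= 104

104


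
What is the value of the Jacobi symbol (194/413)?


Compute (194/413) via quadratic reciprocity:
  pull out 2: (2/413) = -1  (since 413 mod 8 = 5)
  reciprocity: (97/413) -> +(413/97)
  reduce: (25/97)
  reciprocity: (25/97) -> +(97/25)
  reduce: (22/25)
  pull out 2: (2/25) = +1  (since 25 mod 8 = 1)
  reciprocity: (11/25) -> +(25/11)
  reduce: (3/11)
  reciprocity: (3/11) -> -(11/3)
  reduce: (2/3)
  pull out 2: (2/3) = -1  (since 3 mod 8 = 3)
  (1/3) = 1
Product of signs = -1

-1


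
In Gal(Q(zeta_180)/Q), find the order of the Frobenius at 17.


The Frobenius at p in Gal(Q(zeta_n)/Q) = (Z/nZ)* is the class of p, so its order is ord_180(17), the smallest k >= 1 with 17^k = 1 mod 180.
n = 180 = 2^2 * 3^2 * 5, phi(180) = 48; the order divides phi(n).
Divisors of 48: 1, 2, 3, 4, 6, 8, 12, 16, 24, 48
Repeated squaring mod 180: 17^1 = 17, 17^2 = 109, 17^4 = 1, 17^8 = 1, 17^16 = 1, 17^32 = 1
Test divisors in increasing order:
  k=1: 17^1 = 17 mod 180
  k=2: 17^2 = 109 mod 180
  k=3: 17^3 = 109 * 17 = 53 mod 180
  k=4: 17^4 = 1 mod 180  <- first divisor giving 1
Order = 4

4
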